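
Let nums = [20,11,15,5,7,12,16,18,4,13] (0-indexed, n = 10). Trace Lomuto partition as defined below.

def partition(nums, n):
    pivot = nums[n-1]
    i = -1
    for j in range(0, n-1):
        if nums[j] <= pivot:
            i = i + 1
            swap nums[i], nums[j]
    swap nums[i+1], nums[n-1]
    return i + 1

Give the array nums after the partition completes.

[11,5,7,12,4,13,16,18,15,20]

pivot = nums[9] = 13; i = -1
j=0: nums[0]=20 > 13 → no swap
j=1: nums[1]=11 ≤ 13 → i=0, swap nums[0],nums[1] → [11,20,15,5,7,12,16,18,4,13]
j=2: nums[2]=15 > 13 → no swap
j=3: nums[3]=5 ≤ 13 → i=1, swap nums[1],nums[3] → [11,5,15,20,7,12,16,18,4,13]
j=4: nums[4]=7 ≤ 13 → i=2, swap nums[2],nums[4] → [11,5,7,20,15,12,16,18,4,13]
j=5: nums[5]=12 ≤ 13 → i=3, swap nums[3],nums[5] → [11,5,7,12,15,20,16,18,4,13]
j=6: nums[6]=16 > 13 → no swap
j=7: nums[7]=18 > 13 → no swap
j=8: nums[8]=4 ≤ 13 → i=4, swap nums[4],nums[8] → [11,5,7,12,4,20,16,18,15,13]
final swap nums[5],nums[9] → [11,5,7,12,4,13,16,18,15,20]; return 5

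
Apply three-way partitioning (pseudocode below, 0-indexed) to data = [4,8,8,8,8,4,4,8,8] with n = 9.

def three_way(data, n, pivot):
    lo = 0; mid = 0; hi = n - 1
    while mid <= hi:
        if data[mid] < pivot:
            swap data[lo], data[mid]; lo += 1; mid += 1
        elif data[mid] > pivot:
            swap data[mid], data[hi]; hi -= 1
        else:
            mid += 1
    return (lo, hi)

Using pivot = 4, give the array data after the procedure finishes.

pivot = 4; lo=0, mid=0, hi=8
data[mid]=4=4: mid=1
data[mid]=8>4: swap data[1],data[8]; hi=7 → [4,8,8,8,8,4,4,8,8]
data[mid]=8>4: swap data[1],data[7]; hi=6 → [4,8,8,8,8,4,4,8,8]
data[mid]=8>4: swap data[1],data[6]; hi=5 → [4,4,8,8,8,4,8,8,8]
data[mid]=4=4: mid=2
data[mid]=8>4: swap data[2],data[5]; hi=4 → [4,4,4,8,8,8,8,8,8]
data[mid]=4=4: mid=3
data[mid]=8>4: swap data[3],data[4]; hi=3 → [4,4,4,8,8,8,8,8,8]
data[mid]=8>4: swap data[3],data[3]; hi=2 → [4,4,4,8,8,8,8,8,8]
end: lo=0, hi=2; data = [4,4,4,8,8,8,8,8,8]

[4,4,4,8,8,8,8,8,8]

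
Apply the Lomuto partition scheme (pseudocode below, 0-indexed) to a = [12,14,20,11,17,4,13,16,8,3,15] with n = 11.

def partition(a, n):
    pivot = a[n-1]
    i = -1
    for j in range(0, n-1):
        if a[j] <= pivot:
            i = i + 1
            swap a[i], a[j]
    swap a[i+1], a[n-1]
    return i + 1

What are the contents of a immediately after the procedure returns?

pivot = a[10] = 15; i = -1
j=0: a[0]=12 ≤ 15 → i=0, swap a[0],a[0] (no change) → [12,14,20,11,17,4,13,16,8,3,15]
j=1: a[1]=14 ≤ 15 → i=1, swap a[1],a[1] (no change) → [12,14,20,11,17,4,13,16,8,3,15]
j=2: a[2]=20 > 15 → no swap
j=3: a[3]=11 ≤ 15 → i=2, swap a[2],a[3] → [12,14,11,20,17,4,13,16,8,3,15]
j=4: a[4]=17 > 15 → no swap
j=5: a[5]=4 ≤ 15 → i=3, swap a[3],a[5] → [12,14,11,4,17,20,13,16,8,3,15]
j=6: a[6]=13 ≤ 15 → i=4, swap a[4],a[6] → [12,14,11,4,13,20,17,16,8,3,15]
j=7: a[7]=16 > 15 → no swap
j=8: a[8]=8 ≤ 15 → i=5, swap a[5],a[8] → [12,14,11,4,13,8,17,16,20,3,15]
j=9: a[9]=3 ≤ 15 → i=6, swap a[6],a[9] → [12,14,11,4,13,8,3,16,20,17,15]
final swap a[7],a[10] → [12,14,11,4,13,8,3,15,20,17,16]; return 7

[12,14,11,4,13,8,3,15,20,17,16]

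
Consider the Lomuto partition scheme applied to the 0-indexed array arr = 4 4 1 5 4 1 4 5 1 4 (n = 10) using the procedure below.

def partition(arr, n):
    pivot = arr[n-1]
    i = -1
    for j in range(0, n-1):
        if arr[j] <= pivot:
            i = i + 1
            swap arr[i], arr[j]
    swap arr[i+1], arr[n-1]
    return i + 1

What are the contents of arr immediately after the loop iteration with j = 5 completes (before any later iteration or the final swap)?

pivot=4, i=-1
j=0: 4≤4, i=0, swap(0,0) ⇒ 4 4 1 5 4 1 4 5 1 4
j=1: 4≤4, i=1, swap(1,1) ⇒ 4 4 1 5 4 1 4 5 1 4
j=2: 1≤4, i=2, swap(2,2) ⇒ 4 4 1 5 4 1 4 5 1 4
j=3: 5>4, skip
j=4: 4≤4, i=3, swap(3,4) ⇒ 4 4 1 4 5 1 4 5 1 4
j=5: 1≤4, i=4, swap(4,5) ⇒ 4 4 1 4 1 5 4 5 1 4
(after j=5) arr = 4 4 1 4 1 5 4 5 1 4

4 4 1 4 1 5 4 5 1 4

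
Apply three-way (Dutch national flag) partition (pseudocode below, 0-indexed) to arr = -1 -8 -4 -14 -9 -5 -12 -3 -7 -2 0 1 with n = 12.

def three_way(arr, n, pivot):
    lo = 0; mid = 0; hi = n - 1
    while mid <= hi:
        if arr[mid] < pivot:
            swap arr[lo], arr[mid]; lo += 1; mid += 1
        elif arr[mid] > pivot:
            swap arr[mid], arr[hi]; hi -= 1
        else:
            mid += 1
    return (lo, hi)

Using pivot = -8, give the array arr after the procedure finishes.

-12 -9 -14 -8 -5 -4 -3 -7 -2 0 1 -1

lo=0 mid=0 hi=11
-1>-8: swap(0,11), hi=10 ⇒ 1 -8 -4 -14 -9 -5 -12 -3 -7 -2 0 -1
1>-8: swap(0,10), hi=9 ⇒ 0 -8 -4 -14 -9 -5 -12 -3 -7 -2 1 -1
0>-8: swap(0,9), hi=8 ⇒ -2 -8 -4 -14 -9 -5 -12 -3 -7 0 1 -1
-2>-8: swap(0,8), hi=7 ⇒ -7 -8 -4 -14 -9 -5 -12 -3 -2 0 1 -1
-7>-8: swap(0,7), hi=6 ⇒ -3 -8 -4 -14 -9 -5 -12 -7 -2 0 1 -1
-3>-8: swap(0,6), hi=5 ⇒ -12 -8 -4 -14 -9 -5 -3 -7 -2 0 1 -1
-12<-8: swap(0,0), lo=1 mid=1 ⇒ -12 -8 -4 -14 -9 -5 -3 -7 -2 0 1 -1
-8=-8: mid=2
-4>-8: swap(2,5), hi=4 ⇒ -12 -8 -5 -14 -9 -4 -3 -7 -2 0 1 -1
-5>-8: swap(2,4), hi=3 ⇒ -12 -8 -9 -14 -5 -4 -3 -7 -2 0 1 -1
-9<-8: swap(1,2), lo=2 mid=3 ⇒ -12 -9 -8 -14 -5 -4 -3 -7 -2 0 1 -1
-14<-8: swap(2,3), lo=3 mid=4 ⇒ -12 -9 -14 -8 -5 -4 -3 -7 -2 0 1 -1
done. lo=3 hi=3; arr=-12 -9 -14 -8 -5 -4 -3 -7 -2 0 1 -1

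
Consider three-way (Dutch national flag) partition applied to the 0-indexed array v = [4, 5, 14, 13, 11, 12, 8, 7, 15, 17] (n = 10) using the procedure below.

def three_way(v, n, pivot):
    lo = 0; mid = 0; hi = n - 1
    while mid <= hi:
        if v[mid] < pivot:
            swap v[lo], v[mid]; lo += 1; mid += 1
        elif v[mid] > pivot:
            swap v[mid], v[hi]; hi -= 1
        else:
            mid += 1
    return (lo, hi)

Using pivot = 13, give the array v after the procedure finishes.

lo=0 mid=0 hi=9
4<13: swap(0,0), lo=1 mid=1 ⇒ [4, 5, 14, 13, 11, 12, 8, 7, 15, 17]
5<13: swap(1,1), lo=2 mid=2 ⇒ [4, 5, 14, 13, 11, 12, 8, 7, 15, 17]
14>13: swap(2,9), hi=8 ⇒ [4, 5, 17, 13, 11, 12, 8, 7, 15, 14]
17>13: swap(2,8), hi=7 ⇒ [4, 5, 15, 13, 11, 12, 8, 7, 17, 14]
15>13: swap(2,7), hi=6 ⇒ [4, 5, 7, 13, 11, 12, 8, 15, 17, 14]
7<13: swap(2,2), lo=3 mid=3 ⇒ [4, 5, 7, 13, 11, 12, 8, 15, 17, 14]
13=13: mid=4
11<13: swap(3,4), lo=4 mid=5 ⇒ [4, 5, 7, 11, 13, 12, 8, 15, 17, 14]
12<13: swap(4,5), lo=5 mid=6 ⇒ [4, 5, 7, 11, 12, 13, 8, 15, 17, 14]
8<13: swap(5,6), lo=6 mid=7 ⇒ [4, 5, 7, 11, 12, 8, 13, 15, 17, 14]
done. lo=6 hi=6; v=[4, 5, 7, 11, 12, 8, 13, 15, 17, 14]

[4, 5, 7, 11, 12, 8, 13, 15, 17, 14]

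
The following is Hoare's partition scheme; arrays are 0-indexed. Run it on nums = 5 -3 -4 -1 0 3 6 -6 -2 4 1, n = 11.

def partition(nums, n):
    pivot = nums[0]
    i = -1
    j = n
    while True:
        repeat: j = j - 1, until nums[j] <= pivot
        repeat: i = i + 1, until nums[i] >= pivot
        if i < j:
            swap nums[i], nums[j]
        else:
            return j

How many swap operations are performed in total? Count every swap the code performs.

pivot = nums[0] = 5; i = -1, j = 11
j→10 (nums[10]=1≤5), i→0 (nums[0]=5≥5); i<j, swap → 1 -3 -4 -1 0 3 6 -6 -2 4 5
j→9 (nums[9]=4≤5), i→6 (nums[6]=6≥5); i<j, swap → 1 -3 -4 -1 0 3 4 -6 -2 6 5
j→8, i→9; i≥j, return j=8. nums = 1 -3 -4 -1 0 3 4 -6 -2 6 5

2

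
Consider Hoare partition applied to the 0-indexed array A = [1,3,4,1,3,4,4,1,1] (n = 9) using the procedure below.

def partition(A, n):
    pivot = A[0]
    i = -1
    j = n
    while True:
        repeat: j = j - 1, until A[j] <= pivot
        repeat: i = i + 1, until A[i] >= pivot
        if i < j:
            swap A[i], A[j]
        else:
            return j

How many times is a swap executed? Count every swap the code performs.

pivot = A[0] = 1; i = -1, j = 9
j→8 (A[8]=1≤1), i→0 (A[0]=1≥1); i<j, swap → [1,3,4,1,3,4,4,1,1]
j→7 (A[7]=1≤1), i→1 (A[1]=3≥1); i<j, swap → [1,1,4,1,3,4,4,3,1]
j→3 (A[3]=1≤1), i→2 (A[2]=4≥1); i<j, swap → [1,1,1,4,3,4,4,3,1]
j→2, i→3; i≥j, return j=2. A = [1,1,1,4,3,4,4,3,1]

3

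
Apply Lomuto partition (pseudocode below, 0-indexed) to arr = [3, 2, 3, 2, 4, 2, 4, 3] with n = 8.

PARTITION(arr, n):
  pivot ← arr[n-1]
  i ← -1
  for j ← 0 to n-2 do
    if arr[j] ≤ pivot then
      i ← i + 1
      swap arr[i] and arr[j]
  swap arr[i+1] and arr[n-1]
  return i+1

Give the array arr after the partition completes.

[3, 2, 3, 2, 2, 3, 4, 4]

pivot = arr[7] = 3; i = -1
j=0: arr[0]=3 ≤ 3 → i=0, swap arr[0],arr[0] (no change) → [3, 2, 3, 2, 4, 2, 4, 3]
j=1: arr[1]=2 ≤ 3 → i=1, swap arr[1],arr[1] (no change) → [3, 2, 3, 2, 4, 2, 4, 3]
j=2: arr[2]=3 ≤ 3 → i=2, swap arr[2],arr[2] (no change) → [3, 2, 3, 2, 4, 2, 4, 3]
j=3: arr[3]=2 ≤ 3 → i=3, swap arr[3],arr[3] (no change) → [3, 2, 3, 2, 4, 2, 4, 3]
j=4: arr[4]=4 > 3 → no swap
j=5: arr[5]=2 ≤ 3 → i=4, swap arr[4],arr[5] → [3, 2, 3, 2, 2, 4, 4, 3]
j=6: arr[6]=4 > 3 → no swap
final swap arr[5],arr[7] → [3, 2, 3, 2, 2, 3, 4, 4]; return 5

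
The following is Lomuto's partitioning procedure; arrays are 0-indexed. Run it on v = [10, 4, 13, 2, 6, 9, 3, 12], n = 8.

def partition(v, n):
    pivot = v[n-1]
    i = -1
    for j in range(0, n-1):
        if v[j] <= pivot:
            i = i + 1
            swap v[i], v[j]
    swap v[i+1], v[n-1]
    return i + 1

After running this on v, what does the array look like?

pivot = v[7] = 12; i = -1
j=0: v[0]=10 ≤ 12 → i=0, swap v[0],v[0] (no change) → [10, 4, 13, 2, 6, 9, 3, 12]
j=1: v[1]=4 ≤ 12 → i=1, swap v[1],v[1] (no change) → [10, 4, 13, 2, 6, 9, 3, 12]
j=2: v[2]=13 > 12 → no swap
j=3: v[3]=2 ≤ 12 → i=2, swap v[2],v[3] → [10, 4, 2, 13, 6, 9, 3, 12]
j=4: v[4]=6 ≤ 12 → i=3, swap v[3],v[4] → [10, 4, 2, 6, 13, 9, 3, 12]
j=5: v[5]=9 ≤ 12 → i=4, swap v[4],v[5] → [10, 4, 2, 6, 9, 13, 3, 12]
j=6: v[6]=3 ≤ 12 → i=5, swap v[5],v[6] → [10, 4, 2, 6, 9, 3, 13, 12]
final swap v[6],v[7] → [10, 4, 2, 6, 9, 3, 12, 13]; return 6

[10, 4, 2, 6, 9, 3, 12, 13]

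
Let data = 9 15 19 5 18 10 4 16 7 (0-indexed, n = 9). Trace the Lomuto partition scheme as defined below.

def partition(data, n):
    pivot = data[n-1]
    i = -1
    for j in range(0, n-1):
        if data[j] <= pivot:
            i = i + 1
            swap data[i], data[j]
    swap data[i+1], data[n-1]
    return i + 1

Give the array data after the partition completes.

pivot = data[8] = 7; i = -1
j=0: data[0]=9 > 7 → no swap
j=1: data[1]=15 > 7 → no swap
j=2: data[2]=19 > 7 → no swap
j=3: data[3]=5 ≤ 7 → i=0, swap data[0],data[3] → 5 15 19 9 18 10 4 16 7
j=4: data[4]=18 > 7 → no swap
j=5: data[5]=10 > 7 → no swap
j=6: data[6]=4 ≤ 7 → i=1, swap data[1],data[6] → 5 4 19 9 18 10 15 16 7
j=7: data[7]=16 > 7 → no swap
final swap data[2],data[8] → 5 4 7 9 18 10 15 16 19; return 2

5 4 7 9 18 10 15 16 19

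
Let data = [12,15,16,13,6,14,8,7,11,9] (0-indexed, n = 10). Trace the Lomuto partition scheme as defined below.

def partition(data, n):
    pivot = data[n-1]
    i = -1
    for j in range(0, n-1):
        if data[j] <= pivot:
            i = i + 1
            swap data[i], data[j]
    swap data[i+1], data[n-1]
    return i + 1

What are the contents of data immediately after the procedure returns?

pivot=9, i=-1
j=0: 12>9, skip
j=1: 15>9, skip
j=2: 16>9, skip
j=3: 13>9, skip
j=4: 6≤9, i=0, swap(0,4) ⇒ [6,15,16,13,12,14,8,7,11,9]
j=5: 14>9, skip
j=6: 8≤9, i=1, swap(1,6) ⇒ [6,8,16,13,12,14,15,7,11,9]
j=7: 7≤9, i=2, swap(2,7) ⇒ [6,8,7,13,12,14,15,16,11,9]
j=8: 11>9, skip
swap(3,9) ⇒ [6,8,7,9,12,14,15,16,11,13]; return 3

[6,8,7,9,12,14,15,16,11,13]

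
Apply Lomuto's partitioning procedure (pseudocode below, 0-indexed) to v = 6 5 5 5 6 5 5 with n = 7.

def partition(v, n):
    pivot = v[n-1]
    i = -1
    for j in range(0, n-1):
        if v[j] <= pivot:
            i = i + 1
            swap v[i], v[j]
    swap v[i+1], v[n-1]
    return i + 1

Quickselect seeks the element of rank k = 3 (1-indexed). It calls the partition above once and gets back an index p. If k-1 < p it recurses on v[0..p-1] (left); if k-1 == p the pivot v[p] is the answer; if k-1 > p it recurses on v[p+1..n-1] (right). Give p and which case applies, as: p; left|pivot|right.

pivot=5, i=-1
j=0: 6>5, skip
j=1: 5≤5, i=0, swap(0,1) ⇒ 5 6 5 5 6 5 5
j=2: 5≤5, i=1, swap(1,2) ⇒ 5 5 6 5 6 5 5
j=3: 5≤5, i=2, swap(2,3) ⇒ 5 5 5 6 6 5 5
j=4: 6>5, skip
j=5: 5≤5, i=3, swap(3,5) ⇒ 5 5 5 5 6 6 5
swap(4,6) ⇒ 5 5 5 5 5 6 6; return 4
p = 4; k-1 = 2 < 4 ⇒ left

4; left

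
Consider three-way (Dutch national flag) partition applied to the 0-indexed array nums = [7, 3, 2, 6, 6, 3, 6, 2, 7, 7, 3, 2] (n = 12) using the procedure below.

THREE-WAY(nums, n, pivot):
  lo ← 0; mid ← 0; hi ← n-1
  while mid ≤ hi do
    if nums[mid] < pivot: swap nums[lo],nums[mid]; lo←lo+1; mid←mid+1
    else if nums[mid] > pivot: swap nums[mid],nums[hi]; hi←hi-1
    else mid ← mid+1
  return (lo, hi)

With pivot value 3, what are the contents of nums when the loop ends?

[2, 2, 2, 3, 3, 3, 6, 7, 7, 6, 6, 7]

pivot = 3; lo=0, mid=0, hi=11
nums[mid]=7>3: swap nums[0],nums[11]; hi=10 → [2, 3, 2, 6, 6, 3, 6, 2, 7, 7, 3, 7]
nums[mid]=2<3: swap nums[0],nums[0]; lo=1,mid=1 → [2, 3, 2, 6, 6, 3, 6, 2, 7, 7, 3, 7]
nums[mid]=3=3: mid=2
nums[mid]=2<3: swap nums[1],nums[2]; lo=2,mid=3 → [2, 2, 3, 6, 6, 3, 6, 2, 7, 7, 3, 7]
nums[mid]=6>3: swap nums[3],nums[10]; hi=9 → [2, 2, 3, 3, 6, 3, 6, 2, 7, 7, 6, 7]
nums[mid]=3=3: mid=4
nums[mid]=6>3: swap nums[4],nums[9]; hi=8 → [2, 2, 3, 3, 7, 3, 6, 2, 7, 6, 6, 7]
nums[mid]=7>3: swap nums[4],nums[8]; hi=7 → [2, 2, 3, 3, 7, 3, 6, 2, 7, 6, 6, 7]
nums[mid]=7>3: swap nums[4],nums[7]; hi=6 → [2, 2, 3, 3, 2, 3, 6, 7, 7, 6, 6, 7]
nums[mid]=2<3: swap nums[2],nums[4]; lo=3,mid=5 → [2, 2, 2, 3, 3, 3, 6, 7, 7, 6, 6, 7]
nums[mid]=3=3: mid=6
nums[mid]=6>3: swap nums[6],nums[6]; hi=5 → [2, 2, 2, 3, 3, 3, 6, 7, 7, 6, 6, 7]
end: lo=3, hi=5; nums = [2, 2, 2, 3, 3, 3, 6, 7, 7, 6, 6, 7]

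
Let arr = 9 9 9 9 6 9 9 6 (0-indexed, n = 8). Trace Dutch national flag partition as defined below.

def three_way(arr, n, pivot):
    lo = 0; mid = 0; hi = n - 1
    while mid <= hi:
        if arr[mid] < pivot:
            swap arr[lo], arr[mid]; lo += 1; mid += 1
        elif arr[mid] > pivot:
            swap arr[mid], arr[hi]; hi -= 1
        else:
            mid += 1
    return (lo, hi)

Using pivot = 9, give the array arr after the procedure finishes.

pivot = 9; lo=0, mid=0, hi=7
arr[mid]=9=9: mid=1
arr[mid]=9=9: mid=2
arr[mid]=9=9: mid=3
arr[mid]=9=9: mid=4
arr[mid]=6<9: swap arr[0],arr[4]; lo=1,mid=5 → 6 9 9 9 9 9 9 6
arr[mid]=9=9: mid=6
arr[mid]=9=9: mid=7
arr[mid]=6<9: swap arr[1],arr[7]; lo=2,mid=8 → 6 6 9 9 9 9 9 9
end: lo=2, hi=7; arr = 6 6 9 9 9 9 9 9

6 6 9 9 9 9 9 9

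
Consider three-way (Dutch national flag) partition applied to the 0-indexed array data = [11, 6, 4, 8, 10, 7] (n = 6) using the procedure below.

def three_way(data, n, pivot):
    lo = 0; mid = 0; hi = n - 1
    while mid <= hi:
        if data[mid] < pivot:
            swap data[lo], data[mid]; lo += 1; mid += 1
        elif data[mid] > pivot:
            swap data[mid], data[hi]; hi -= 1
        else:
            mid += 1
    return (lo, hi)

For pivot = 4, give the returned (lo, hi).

(0, 0)

pivot = 4; lo=0, mid=0, hi=5
data[mid]=11>4: swap data[0],data[5]; hi=4 → [7, 6, 4, 8, 10, 11]
data[mid]=7>4: swap data[0],data[4]; hi=3 → [10, 6, 4, 8, 7, 11]
data[mid]=10>4: swap data[0],data[3]; hi=2 → [8, 6, 4, 10, 7, 11]
data[mid]=8>4: swap data[0],data[2]; hi=1 → [4, 6, 8, 10, 7, 11]
data[mid]=4=4: mid=1
data[mid]=6>4: swap data[1],data[1]; hi=0 → [4, 6, 8, 10, 7, 11]
end: lo=0, hi=0; data = [4, 6, 8, 10, 7, 11]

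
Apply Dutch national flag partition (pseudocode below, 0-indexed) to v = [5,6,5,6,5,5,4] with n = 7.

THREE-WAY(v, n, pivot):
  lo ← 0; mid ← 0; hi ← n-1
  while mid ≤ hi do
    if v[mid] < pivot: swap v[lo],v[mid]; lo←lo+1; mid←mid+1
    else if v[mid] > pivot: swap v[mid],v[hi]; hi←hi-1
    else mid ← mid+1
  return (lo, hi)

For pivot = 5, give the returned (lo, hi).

pivot = 5; lo=0, mid=0, hi=6
v[mid]=5=5: mid=1
v[mid]=6>5: swap v[1],v[6]; hi=5 → [5,4,5,6,5,5,6]
v[mid]=4<5: swap v[0],v[1]; lo=1,mid=2 → [4,5,5,6,5,5,6]
v[mid]=5=5: mid=3
v[mid]=6>5: swap v[3],v[5]; hi=4 → [4,5,5,5,5,6,6]
v[mid]=5=5: mid=4
v[mid]=5=5: mid=5
end: lo=1, hi=4; v = [4,5,5,5,5,6,6]

(1, 4)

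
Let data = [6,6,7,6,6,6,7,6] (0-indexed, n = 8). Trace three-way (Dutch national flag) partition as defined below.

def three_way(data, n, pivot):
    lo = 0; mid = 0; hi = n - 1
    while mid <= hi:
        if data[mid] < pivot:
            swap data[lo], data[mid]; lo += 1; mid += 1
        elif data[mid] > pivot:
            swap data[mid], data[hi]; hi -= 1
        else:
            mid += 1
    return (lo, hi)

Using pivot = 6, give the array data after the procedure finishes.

[6,6,6,6,6,6,7,7]

pivot = 6; lo=0, mid=0, hi=7
data[mid]=6=6: mid=1
data[mid]=6=6: mid=2
data[mid]=7>6: swap data[2],data[7]; hi=6 → [6,6,6,6,6,6,7,7]
data[mid]=6=6: mid=3
data[mid]=6=6: mid=4
data[mid]=6=6: mid=5
data[mid]=6=6: mid=6
data[mid]=7>6: swap data[6],data[6]; hi=5 → [6,6,6,6,6,6,7,7]
end: lo=0, hi=5; data = [6,6,6,6,6,6,7,7]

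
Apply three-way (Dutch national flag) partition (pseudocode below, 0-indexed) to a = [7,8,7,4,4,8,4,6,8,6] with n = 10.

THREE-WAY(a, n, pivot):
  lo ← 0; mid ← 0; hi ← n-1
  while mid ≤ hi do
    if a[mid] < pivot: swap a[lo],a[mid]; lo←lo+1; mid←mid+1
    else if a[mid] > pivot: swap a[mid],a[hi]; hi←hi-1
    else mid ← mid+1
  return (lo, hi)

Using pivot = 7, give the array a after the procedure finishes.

pivot = 7; lo=0, mid=0, hi=9
a[mid]=7=7: mid=1
a[mid]=8>7: swap a[1],a[9]; hi=8 → [7,6,7,4,4,8,4,6,8,8]
a[mid]=6<7: swap a[0],a[1]; lo=1,mid=2 → [6,7,7,4,4,8,4,6,8,8]
a[mid]=7=7: mid=3
a[mid]=4<7: swap a[1],a[3]; lo=2,mid=4 → [6,4,7,7,4,8,4,6,8,8]
a[mid]=4<7: swap a[2],a[4]; lo=3,mid=5 → [6,4,4,7,7,8,4,6,8,8]
a[mid]=8>7: swap a[5],a[8]; hi=7 → [6,4,4,7,7,8,4,6,8,8]
a[mid]=8>7: swap a[5],a[7]; hi=6 → [6,4,4,7,7,6,4,8,8,8]
a[mid]=6<7: swap a[3],a[5]; lo=4,mid=6 → [6,4,4,6,7,7,4,8,8,8]
a[mid]=4<7: swap a[4],a[6]; lo=5,mid=7 → [6,4,4,6,4,7,7,8,8,8]
end: lo=5, hi=6; a = [6,4,4,6,4,7,7,8,8,8]

[6,4,4,6,4,7,7,8,8,8]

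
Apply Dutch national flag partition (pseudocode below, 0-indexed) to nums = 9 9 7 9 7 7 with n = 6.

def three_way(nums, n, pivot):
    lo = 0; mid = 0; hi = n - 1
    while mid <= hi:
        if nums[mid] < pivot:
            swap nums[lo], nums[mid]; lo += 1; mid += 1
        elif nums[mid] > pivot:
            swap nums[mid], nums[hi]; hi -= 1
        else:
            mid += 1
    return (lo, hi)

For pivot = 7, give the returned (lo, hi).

pivot = 7; lo=0, mid=0, hi=5
nums[mid]=9>7: swap nums[0],nums[5]; hi=4 → 7 9 7 9 7 9
nums[mid]=7=7: mid=1
nums[mid]=9>7: swap nums[1],nums[4]; hi=3 → 7 7 7 9 9 9
nums[mid]=7=7: mid=2
nums[mid]=7=7: mid=3
nums[mid]=9>7: swap nums[3],nums[3]; hi=2 → 7 7 7 9 9 9
end: lo=0, hi=2; nums = 7 7 7 9 9 9

(0, 2)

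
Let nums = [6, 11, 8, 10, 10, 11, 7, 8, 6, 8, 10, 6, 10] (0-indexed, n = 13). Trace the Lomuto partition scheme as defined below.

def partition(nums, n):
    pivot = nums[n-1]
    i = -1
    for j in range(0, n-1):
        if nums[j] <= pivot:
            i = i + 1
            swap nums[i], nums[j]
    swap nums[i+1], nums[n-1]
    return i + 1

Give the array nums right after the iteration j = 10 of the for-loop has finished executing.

pivot = nums[12] = 10; i = -1
j=0: nums[0]=6 ≤ 10 → i=0, swap nums[0],nums[0] (no change) → [6, 11, 8, 10, 10, 11, 7, 8, 6, 8, 10, 6, 10]
j=1: nums[1]=11 > 10 → no swap
j=2: nums[2]=8 ≤ 10 → i=1, swap nums[1],nums[2] → [6, 8, 11, 10, 10, 11, 7, 8, 6, 8, 10, 6, 10]
j=3: nums[3]=10 ≤ 10 → i=2, swap nums[2],nums[3] → [6, 8, 10, 11, 10, 11, 7, 8, 6, 8, 10, 6, 10]
j=4: nums[4]=10 ≤ 10 → i=3, swap nums[3],nums[4] → [6, 8, 10, 10, 11, 11, 7, 8, 6, 8, 10, 6, 10]
j=5: nums[5]=11 > 10 → no swap
j=6: nums[6]=7 ≤ 10 → i=4, swap nums[4],nums[6] → [6, 8, 10, 10, 7, 11, 11, 8, 6, 8, 10, 6, 10]
j=7: nums[7]=8 ≤ 10 → i=5, swap nums[5],nums[7] → [6, 8, 10, 10, 7, 8, 11, 11, 6, 8, 10, 6, 10]
j=8: nums[8]=6 ≤ 10 → i=6, swap nums[6],nums[8] → [6, 8, 10, 10, 7, 8, 6, 11, 11, 8, 10, 6, 10]
j=9: nums[9]=8 ≤ 10 → i=7, swap nums[7],nums[9] → [6, 8, 10, 10, 7, 8, 6, 8, 11, 11, 10, 6, 10]
j=10: nums[10]=10 ≤ 10 → i=8, swap nums[8],nums[10] → [6, 8, 10, 10, 7, 8, 6, 8, 10, 11, 11, 6, 10]
(after j=10) nums = [6, 8, 10, 10, 7, 8, 6, 8, 10, 11, 11, 6, 10]

[6, 8, 10, 10, 7, 8, 6, 8, 10, 11, 11, 6, 10]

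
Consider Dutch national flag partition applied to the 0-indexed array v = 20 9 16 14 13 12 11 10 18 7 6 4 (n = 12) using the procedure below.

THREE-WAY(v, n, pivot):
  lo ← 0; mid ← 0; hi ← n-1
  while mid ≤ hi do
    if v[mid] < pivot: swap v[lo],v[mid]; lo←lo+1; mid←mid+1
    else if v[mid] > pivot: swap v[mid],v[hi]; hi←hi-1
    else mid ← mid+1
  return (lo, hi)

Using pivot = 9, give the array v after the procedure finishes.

lo=0 mid=0 hi=11
20>9: swap(0,11), hi=10 ⇒ 4 9 16 14 13 12 11 10 18 7 6 20
4<9: swap(0,0), lo=1 mid=1 ⇒ 4 9 16 14 13 12 11 10 18 7 6 20
9=9: mid=2
16>9: swap(2,10), hi=9 ⇒ 4 9 6 14 13 12 11 10 18 7 16 20
6<9: swap(1,2), lo=2 mid=3 ⇒ 4 6 9 14 13 12 11 10 18 7 16 20
14>9: swap(3,9), hi=8 ⇒ 4 6 9 7 13 12 11 10 18 14 16 20
7<9: swap(2,3), lo=3 mid=4 ⇒ 4 6 7 9 13 12 11 10 18 14 16 20
13>9: swap(4,8), hi=7 ⇒ 4 6 7 9 18 12 11 10 13 14 16 20
18>9: swap(4,7), hi=6 ⇒ 4 6 7 9 10 12 11 18 13 14 16 20
10>9: swap(4,6), hi=5 ⇒ 4 6 7 9 11 12 10 18 13 14 16 20
11>9: swap(4,5), hi=4 ⇒ 4 6 7 9 12 11 10 18 13 14 16 20
12>9: swap(4,4), hi=3 ⇒ 4 6 7 9 12 11 10 18 13 14 16 20
done. lo=3 hi=3; v=4 6 7 9 12 11 10 18 13 14 16 20

4 6 7 9 12 11 10 18 13 14 16 20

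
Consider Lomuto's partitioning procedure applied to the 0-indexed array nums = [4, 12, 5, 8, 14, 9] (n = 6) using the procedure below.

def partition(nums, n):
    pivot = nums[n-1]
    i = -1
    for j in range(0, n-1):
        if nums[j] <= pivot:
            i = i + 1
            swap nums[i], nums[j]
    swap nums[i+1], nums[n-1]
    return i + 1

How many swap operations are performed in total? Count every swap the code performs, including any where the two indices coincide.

pivot=9, i=-1
j=0: 4≤9, i=0, swap(0,0) ⇒ [4, 12, 5, 8, 14, 9]
j=1: 12>9, skip
j=2: 5≤9, i=1, swap(1,2) ⇒ [4, 5, 12, 8, 14, 9]
j=3: 8≤9, i=2, swap(2,3) ⇒ [4, 5, 8, 12, 14, 9]
j=4: 14>9, skip
swap(3,5) ⇒ [4, 5, 8, 9, 14, 12]; return 3

4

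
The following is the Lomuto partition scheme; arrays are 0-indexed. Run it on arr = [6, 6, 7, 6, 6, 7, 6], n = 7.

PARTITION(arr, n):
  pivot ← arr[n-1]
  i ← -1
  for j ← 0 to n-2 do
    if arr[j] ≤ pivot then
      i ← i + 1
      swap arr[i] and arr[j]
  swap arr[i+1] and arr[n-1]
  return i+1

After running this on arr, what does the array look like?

[6, 6, 6, 6, 6, 7, 7]

pivot = arr[6] = 6; i = -1
j=0: arr[0]=6 ≤ 6 → i=0, swap arr[0],arr[0] (no change) → [6, 6, 7, 6, 6, 7, 6]
j=1: arr[1]=6 ≤ 6 → i=1, swap arr[1],arr[1] (no change) → [6, 6, 7, 6, 6, 7, 6]
j=2: arr[2]=7 > 6 → no swap
j=3: arr[3]=6 ≤ 6 → i=2, swap arr[2],arr[3] → [6, 6, 6, 7, 6, 7, 6]
j=4: arr[4]=6 ≤ 6 → i=3, swap arr[3],arr[4] → [6, 6, 6, 6, 7, 7, 6]
j=5: arr[5]=7 > 6 → no swap
final swap arr[4],arr[6] → [6, 6, 6, 6, 6, 7, 7]; return 4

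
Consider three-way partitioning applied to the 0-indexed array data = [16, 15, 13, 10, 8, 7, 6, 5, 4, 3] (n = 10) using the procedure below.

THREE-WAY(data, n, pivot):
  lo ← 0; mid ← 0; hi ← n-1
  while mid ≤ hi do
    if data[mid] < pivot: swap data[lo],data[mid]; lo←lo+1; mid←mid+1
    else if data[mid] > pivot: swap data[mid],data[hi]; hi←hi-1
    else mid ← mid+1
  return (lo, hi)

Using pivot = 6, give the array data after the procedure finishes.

pivot = 6; lo=0, mid=0, hi=9
data[mid]=16>6: swap data[0],data[9]; hi=8 → [3, 15, 13, 10, 8, 7, 6, 5, 4, 16]
data[mid]=3<6: swap data[0],data[0]; lo=1,mid=1 → [3, 15, 13, 10, 8, 7, 6, 5, 4, 16]
data[mid]=15>6: swap data[1],data[8]; hi=7 → [3, 4, 13, 10, 8, 7, 6, 5, 15, 16]
data[mid]=4<6: swap data[1],data[1]; lo=2,mid=2 → [3, 4, 13, 10, 8, 7, 6, 5, 15, 16]
data[mid]=13>6: swap data[2],data[7]; hi=6 → [3, 4, 5, 10, 8, 7, 6, 13, 15, 16]
data[mid]=5<6: swap data[2],data[2]; lo=3,mid=3 → [3, 4, 5, 10, 8, 7, 6, 13, 15, 16]
data[mid]=10>6: swap data[3],data[6]; hi=5 → [3, 4, 5, 6, 8, 7, 10, 13, 15, 16]
data[mid]=6=6: mid=4
data[mid]=8>6: swap data[4],data[5]; hi=4 → [3, 4, 5, 6, 7, 8, 10, 13, 15, 16]
data[mid]=7>6: swap data[4],data[4]; hi=3 → [3, 4, 5, 6, 7, 8, 10, 13, 15, 16]
end: lo=3, hi=3; data = [3, 4, 5, 6, 7, 8, 10, 13, 15, 16]

[3, 4, 5, 6, 7, 8, 10, 13, 15, 16]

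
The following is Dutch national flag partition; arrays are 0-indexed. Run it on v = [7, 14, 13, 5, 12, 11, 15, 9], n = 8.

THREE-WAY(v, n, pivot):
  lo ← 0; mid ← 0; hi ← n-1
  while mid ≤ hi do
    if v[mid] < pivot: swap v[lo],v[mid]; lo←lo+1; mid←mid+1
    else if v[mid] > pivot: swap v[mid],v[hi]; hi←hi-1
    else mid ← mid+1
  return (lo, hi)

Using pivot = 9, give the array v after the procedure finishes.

pivot = 9; lo=0, mid=0, hi=7
v[mid]=7<9: swap v[0],v[0]; lo=1,mid=1 → [7, 14, 13, 5, 12, 11, 15, 9]
v[mid]=14>9: swap v[1],v[7]; hi=6 → [7, 9, 13, 5, 12, 11, 15, 14]
v[mid]=9=9: mid=2
v[mid]=13>9: swap v[2],v[6]; hi=5 → [7, 9, 15, 5, 12, 11, 13, 14]
v[mid]=15>9: swap v[2],v[5]; hi=4 → [7, 9, 11, 5, 12, 15, 13, 14]
v[mid]=11>9: swap v[2],v[4]; hi=3 → [7, 9, 12, 5, 11, 15, 13, 14]
v[mid]=12>9: swap v[2],v[3]; hi=2 → [7, 9, 5, 12, 11, 15, 13, 14]
v[mid]=5<9: swap v[1],v[2]; lo=2,mid=3 → [7, 5, 9, 12, 11, 15, 13, 14]
end: lo=2, hi=2; v = [7, 5, 9, 12, 11, 15, 13, 14]

[7, 5, 9, 12, 11, 15, 13, 14]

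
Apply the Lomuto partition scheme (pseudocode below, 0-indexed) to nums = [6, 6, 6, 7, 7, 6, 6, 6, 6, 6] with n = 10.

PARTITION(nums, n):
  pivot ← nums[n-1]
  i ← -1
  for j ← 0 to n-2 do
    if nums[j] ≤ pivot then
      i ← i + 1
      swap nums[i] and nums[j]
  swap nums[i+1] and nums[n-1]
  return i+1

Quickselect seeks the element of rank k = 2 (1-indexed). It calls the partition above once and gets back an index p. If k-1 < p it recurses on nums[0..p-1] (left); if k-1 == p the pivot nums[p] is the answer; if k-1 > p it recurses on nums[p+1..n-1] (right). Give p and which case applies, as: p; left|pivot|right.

pivot=6, i=-1
j=0: 6≤6, i=0, swap(0,0) ⇒ [6, 6, 6, 7, 7, 6, 6, 6, 6, 6]
j=1: 6≤6, i=1, swap(1,1) ⇒ [6, 6, 6, 7, 7, 6, 6, 6, 6, 6]
j=2: 6≤6, i=2, swap(2,2) ⇒ [6, 6, 6, 7, 7, 6, 6, 6, 6, 6]
j=3: 7>6, skip
j=4: 7>6, skip
j=5: 6≤6, i=3, swap(3,5) ⇒ [6, 6, 6, 6, 7, 7, 6, 6, 6, 6]
j=6: 6≤6, i=4, swap(4,6) ⇒ [6, 6, 6, 6, 6, 7, 7, 6, 6, 6]
j=7: 6≤6, i=5, swap(5,7) ⇒ [6, 6, 6, 6, 6, 6, 7, 7, 6, 6]
j=8: 6≤6, i=6, swap(6,8) ⇒ [6, 6, 6, 6, 6, 6, 6, 7, 7, 6]
swap(7,9) ⇒ [6, 6, 6, 6, 6, 6, 6, 6, 7, 7]; return 7
p = 7; k-1 = 1 < 7 ⇒ left

7; left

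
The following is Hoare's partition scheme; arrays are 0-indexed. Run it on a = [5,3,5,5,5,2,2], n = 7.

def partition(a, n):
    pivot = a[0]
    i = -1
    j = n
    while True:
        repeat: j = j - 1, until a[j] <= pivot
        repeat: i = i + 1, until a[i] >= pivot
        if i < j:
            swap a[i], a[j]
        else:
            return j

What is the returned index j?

pivot = a[0] = 5; i = -1, j = 7
j→6 (a[6]=2≤5), i→0 (a[0]=5≥5); i<j, swap → [2,3,5,5,5,2,5]
j→5 (a[5]=2≤5), i→2 (a[2]=5≥5); i<j, swap → [2,3,2,5,5,5,5]
j→4 (a[4]=5≤5), i→3 (a[3]=5≥5); i<j, swap → [2,3,2,5,5,5,5]
j→3, i→4; i≥j, return j=3. a = [2,3,2,5,5,5,5]

3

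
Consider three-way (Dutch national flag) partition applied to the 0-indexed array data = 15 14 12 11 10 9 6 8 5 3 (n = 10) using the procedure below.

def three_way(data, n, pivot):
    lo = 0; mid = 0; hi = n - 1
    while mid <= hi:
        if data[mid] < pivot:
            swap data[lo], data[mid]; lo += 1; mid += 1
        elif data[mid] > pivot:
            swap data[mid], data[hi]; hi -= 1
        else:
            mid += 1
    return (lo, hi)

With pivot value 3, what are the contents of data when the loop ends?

pivot = 3; lo=0, mid=0, hi=9
data[mid]=15>3: swap data[0],data[9]; hi=8 → 3 14 12 11 10 9 6 8 5 15
data[mid]=3=3: mid=1
data[mid]=14>3: swap data[1],data[8]; hi=7 → 3 5 12 11 10 9 6 8 14 15
data[mid]=5>3: swap data[1],data[7]; hi=6 → 3 8 12 11 10 9 6 5 14 15
data[mid]=8>3: swap data[1],data[6]; hi=5 → 3 6 12 11 10 9 8 5 14 15
data[mid]=6>3: swap data[1],data[5]; hi=4 → 3 9 12 11 10 6 8 5 14 15
data[mid]=9>3: swap data[1],data[4]; hi=3 → 3 10 12 11 9 6 8 5 14 15
data[mid]=10>3: swap data[1],data[3]; hi=2 → 3 11 12 10 9 6 8 5 14 15
data[mid]=11>3: swap data[1],data[2]; hi=1 → 3 12 11 10 9 6 8 5 14 15
data[mid]=12>3: swap data[1],data[1]; hi=0 → 3 12 11 10 9 6 8 5 14 15
end: lo=0, hi=0; data = 3 12 11 10 9 6 8 5 14 15

3 12 11 10 9 6 8 5 14 15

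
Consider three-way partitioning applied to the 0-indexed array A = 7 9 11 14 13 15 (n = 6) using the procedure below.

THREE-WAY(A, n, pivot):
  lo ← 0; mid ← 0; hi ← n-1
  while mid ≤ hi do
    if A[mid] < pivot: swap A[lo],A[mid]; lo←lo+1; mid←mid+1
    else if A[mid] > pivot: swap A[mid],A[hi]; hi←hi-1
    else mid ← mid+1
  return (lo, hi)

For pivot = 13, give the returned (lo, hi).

(3, 3)

lo=0 mid=0 hi=5
7<13: swap(0,0), lo=1 mid=1 ⇒ 7 9 11 14 13 15
9<13: swap(1,1), lo=2 mid=2 ⇒ 7 9 11 14 13 15
11<13: swap(2,2), lo=3 mid=3 ⇒ 7 9 11 14 13 15
14>13: swap(3,5), hi=4 ⇒ 7 9 11 15 13 14
15>13: swap(3,4), hi=3 ⇒ 7 9 11 13 15 14
13=13: mid=4
done. lo=3 hi=3; A=7 9 11 13 15 14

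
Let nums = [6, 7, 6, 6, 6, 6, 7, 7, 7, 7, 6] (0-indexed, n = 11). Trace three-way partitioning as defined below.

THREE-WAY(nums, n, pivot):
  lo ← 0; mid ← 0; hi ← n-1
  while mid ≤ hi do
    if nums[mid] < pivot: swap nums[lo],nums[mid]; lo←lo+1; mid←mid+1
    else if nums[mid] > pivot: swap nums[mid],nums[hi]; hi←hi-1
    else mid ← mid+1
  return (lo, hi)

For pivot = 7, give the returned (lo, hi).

(6, 10)

lo=0 mid=0 hi=10
6<7: swap(0,0), lo=1 mid=1 ⇒ [6, 7, 6, 6, 6, 6, 7, 7, 7, 7, 6]
7=7: mid=2
6<7: swap(1,2), lo=2 mid=3 ⇒ [6, 6, 7, 6, 6, 6, 7, 7, 7, 7, 6]
6<7: swap(2,3), lo=3 mid=4 ⇒ [6, 6, 6, 7, 6, 6, 7, 7, 7, 7, 6]
6<7: swap(3,4), lo=4 mid=5 ⇒ [6, 6, 6, 6, 7, 6, 7, 7, 7, 7, 6]
6<7: swap(4,5), lo=5 mid=6 ⇒ [6, 6, 6, 6, 6, 7, 7, 7, 7, 7, 6]
7=7: mid=7
7=7: mid=8
7=7: mid=9
7=7: mid=10
6<7: swap(5,10), lo=6 mid=11 ⇒ [6, 6, 6, 6, 6, 6, 7, 7, 7, 7, 7]
done. lo=6 hi=10; nums=[6, 6, 6, 6, 6, 6, 7, 7, 7, 7, 7]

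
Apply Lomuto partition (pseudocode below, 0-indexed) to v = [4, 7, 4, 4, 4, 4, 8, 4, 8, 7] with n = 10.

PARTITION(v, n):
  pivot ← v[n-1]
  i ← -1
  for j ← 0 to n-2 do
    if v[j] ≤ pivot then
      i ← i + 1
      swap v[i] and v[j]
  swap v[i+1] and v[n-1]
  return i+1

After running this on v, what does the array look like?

pivot = v[9] = 7; i = -1
j=0: v[0]=4 ≤ 7 → i=0, swap v[0],v[0] (no change) → [4, 7, 4, 4, 4, 4, 8, 4, 8, 7]
j=1: v[1]=7 ≤ 7 → i=1, swap v[1],v[1] (no change) → [4, 7, 4, 4, 4, 4, 8, 4, 8, 7]
j=2: v[2]=4 ≤ 7 → i=2, swap v[2],v[2] (no change) → [4, 7, 4, 4, 4, 4, 8, 4, 8, 7]
j=3: v[3]=4 ≤ 7 → i=3, swap v[3],v[3] (no change) → [4, 7, 4, 4, 4, 4, 8, 4, 8, 7]
j=4: v[4]=4 ≤ 7 → i=4, swap v[4],v[4] (no change) → [4, 7, 4, 4, 4, 4, 8, 4, 8, 7]
j=5: v[5]=4 ≤ 7 → i=5, swap v[5],v[5] (no change) → [4, 7, 4, 4, 4, 4, 8, 4, 8, 7]
j=6: v[6]=8 > 7 → no swap
j=7: v[7]=4 ≤ 7 → i=6, swap v[6],v[7] → [4, 7, 4, 4, 4, 4, 4, 8, 8, 7]
j=8: v[8]=8 > 7 → no swap
final swap v[7],v[9] → [4, 7, 4, 4, 4, 4, 4, 7, 8, 8]; return 7

[4, 7, 4, 4, 4, 4, 4, 7, 8, 8]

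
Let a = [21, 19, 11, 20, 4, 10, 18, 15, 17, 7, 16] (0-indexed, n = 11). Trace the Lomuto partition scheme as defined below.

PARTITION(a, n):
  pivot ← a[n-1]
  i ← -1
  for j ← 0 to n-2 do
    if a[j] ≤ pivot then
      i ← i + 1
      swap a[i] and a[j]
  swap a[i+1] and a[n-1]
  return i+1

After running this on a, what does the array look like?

pivot = a[10] = 16; i = -1
j=0: a[0]=21 > 16 → no swap
j=1: a[1]=19 > 16 → no swap
j=2: a[2]=11 ≤ 16 → i=0, swap a[0],a[2] → [11, 19, 21, 20, 4, 10, 18, 15, 17, 7, 16]
j=3: a[3]=20 > 16 → no swap
j=4: a[4]=4 ≤ 16 → i=1, swap a[1],a[4] → [11, 4, 21, 20, 19, 10, 18, 15, 17, 7, 16]
j=5: a[5]=10 ≤ 16 → i=2, swap a[2],a[5] → [11, 4, 10, 20, 19, 21, 18, 15, 17, 7, 16]
j=6: a[6]=18 > 16 → no swap
j=7: a[7]=15 ≤ 16 → i=3, swap a[3],a[7] → [11, 4, 10, 15, 19, 21, 18, 20, 17, 7, 16]
j=8: a[8]=17 > 16 → no swap
j=9: a[9]=7 ≤ 16 → i=4, swap a[4],a[9] → [11, 4, 10, 15, 7, 21, 18, 20, 17, 19, 16]
final swap a[5],a[10] → [11, 4, 10, 15, 7, 16, 18, 20, 17, 19, 21]; return 5

[11, 4, 10, 15, 7, 16, 18, 20, 17, 19, 21]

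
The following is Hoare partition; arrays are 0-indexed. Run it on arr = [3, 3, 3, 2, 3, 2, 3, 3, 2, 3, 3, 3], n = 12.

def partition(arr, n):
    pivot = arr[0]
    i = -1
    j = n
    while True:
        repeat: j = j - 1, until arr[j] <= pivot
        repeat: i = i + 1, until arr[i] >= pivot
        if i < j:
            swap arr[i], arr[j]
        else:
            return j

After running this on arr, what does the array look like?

pivot = arr[0] = 3; i = -1, j = 12
j→11 (arr[11]=3≤3), i→0 (arr[0]=3≥3); i<j, swap → [3, 3, 3, 2, 3, 2, 3, 3, 2, 3, 3, 3]
j→10 (arr[10]=3≤3), i→1 (arr[1]=3≥3); i<j, swap → [3, 3, 3, 2, 3, 2, 3, 3, 2, 3, 3, 3]
j→9 (arr[9]=3≤3), i→2 (arr[2]=3≥3); i<j, swap → [3, 3, 3, 2, 3, 2, 3, 3, 2, 3, 3, 3]
j→8 (arr[8]=2≤3), i→4 (arr[4]=3≥3); i<j, swap → [3, 3, 3, 2, 2, 2, 3, 3, 3, 3, 3, 3]
j→7 (arr[7]=3≤3), i→6 (arr[6]=3≥3); i<j, swap → [3, 3, 3, 2, 2, 2, 3, 3, 3, 3, 3, 3]
j→6, i→7; i≥j, return j=6. arr = [3, 3, 3, 2, 2, 2, 3, 3, 3, 3, 3, 3]

[3, 3, 3, 2, 2, 2, 3, 3, 3, 3, 3, 3]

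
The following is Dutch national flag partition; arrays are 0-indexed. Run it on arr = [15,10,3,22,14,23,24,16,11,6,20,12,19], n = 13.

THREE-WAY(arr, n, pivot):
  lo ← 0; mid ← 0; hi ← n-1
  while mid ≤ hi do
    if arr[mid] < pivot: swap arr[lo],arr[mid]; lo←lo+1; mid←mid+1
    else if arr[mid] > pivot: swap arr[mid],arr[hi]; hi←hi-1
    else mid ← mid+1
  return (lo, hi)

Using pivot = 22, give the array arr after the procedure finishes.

[15,10,3,14,19,12,16,11,6,20,22,24,23]

pivot = 22; lo=0, mid=0, hi=12
arr[mid]=15<22: swap arr[0],arr[0]; lo=1,mid=1 → [15,10,3,22,14,23,24,16,11,6,20,12,19]
arr[mid]=10<22: swap arr[1],arr[1]; lo=2,mid=2 → [15,10,3,22,14,23,24,16,11,6,20,12,19]
arr[mid]=3<22: swap arr[2],arr[2]; lo=3,mid=3 → [15,10,3,22,14,23,24,16,11,6,20,12,19]
arr[mid]=22=22: mid=4
arr[mid]=14<22: swap arr[3],arr[4]; lo=4,mid=5 → [15,10,3,14,22,23,24,16,11,6,20,12,19]
arr[mid]=23>22: swap arr[5],arr[12]; hi=11 → [15,10,3,14,22,19,24,16,11,6,20,12,23]
arr[mid]=19<22: swap arr[4],arr[5]; lo=5,mid=6 → [15,10,3,14,19,22,24,16,11,6,20,12,23]
arr[mid]=24>22: swap arr[6],arr[11]; hi=10 → [15,10,3,14,19,22,12,16,11,6,20,24,23]
arr[mid]=12<22: swap arr[5],arr[6]; lo=6,mid=7 → [15,10,3,14,19,12,22,16,11,6,20,24,23]
arr[mid]=16<22: swap arr[6],arr[7]; lo=7,mid=8 → [15,10,3,14,19,12,16,22,11,6,20,24,23]
arr[mid]=11<22: swap arr[7],arr[8]; lo=8,mid=9 → [15,10,3,14,19,12,16,11,22,6,20,24,23]
arr[mid]=6<22: swap arr[8],arr[9]; lo=9,mid=10 → [15,10,3,14,19,12,16,11,6,22,20,24,23]
arr[mid]=20<22: swap arr[9],arr[10]; lo=10,mid=11 → [15,10,3,14,19,12,16,11,6,20,22,24,23]
end: lo=10, hi=10; arr = [15,10,3,14,19,12,16,11,6,20,22,24,23]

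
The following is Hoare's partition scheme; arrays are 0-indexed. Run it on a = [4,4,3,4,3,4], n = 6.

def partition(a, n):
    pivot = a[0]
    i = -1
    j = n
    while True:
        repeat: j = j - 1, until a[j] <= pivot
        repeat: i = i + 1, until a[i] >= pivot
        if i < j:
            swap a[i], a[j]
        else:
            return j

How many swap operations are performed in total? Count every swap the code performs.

pivot = a[0] = 4; i = -1, j = 6
j→5 (a[5]=4≤4), i→0 (a[0]=4≥4); i<j, swap → [4,4,3,4,3,4]
j→4 (a[4]=3≤4), i→1 (a[1]=4≥4); i<j, swap → [4,3,3,4,4,4]
j→3, i→3; i≥j, return j=3. a = [4,3,3,4,4,4]

2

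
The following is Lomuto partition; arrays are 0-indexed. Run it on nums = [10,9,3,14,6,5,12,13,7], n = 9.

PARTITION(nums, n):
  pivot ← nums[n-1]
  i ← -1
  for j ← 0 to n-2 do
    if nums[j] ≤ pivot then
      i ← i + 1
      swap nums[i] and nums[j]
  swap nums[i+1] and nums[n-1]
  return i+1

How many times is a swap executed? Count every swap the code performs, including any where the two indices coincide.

4

pivot = nums[8] = 7; i = -1
j=0: nums[0]=10 > 7 → no swap
j=1: nums[1]=9 > 7 → no swap
j=2: nums[2]=3 ≤ 7 → i=0, swap nums[0],nums[2] → [3,9,10,14,6,5,12,13,7]
j=3: nums[3]=14 > 7 → no swap
j=4: nums[4]=6 ≤ 7 → i=1, swap nums[1],nums[4] → [3,6,10,14,9,5,12,13,7]
j=5: nums[5]=5 ≤ 7 → i=2, swap nums[2],nums[5] → [3,6,5,14,9,10,12,13,7]
j=6: nums[6]=12 > 7 → no swap
j=7: nums[7]=13 > 7 → no swap
final swap nums[3],nums[8] → [3,6,5,7,9,10,12,13,14]; return 3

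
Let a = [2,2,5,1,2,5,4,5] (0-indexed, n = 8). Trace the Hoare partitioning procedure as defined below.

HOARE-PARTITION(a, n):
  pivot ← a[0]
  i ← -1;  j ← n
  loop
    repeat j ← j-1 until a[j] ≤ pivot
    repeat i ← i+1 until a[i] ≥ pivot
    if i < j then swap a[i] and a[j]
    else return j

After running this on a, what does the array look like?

[2,1,5,2,2,5,4,5]

pivot=2
j stops at 4 (2), i stops at 0 (2); swap ⇒ [2,2,5,1,2,5,4,5]
j stops at 3 (1), i stops at 1 (2); swap ⇒ [2,1,5,2,2,5,4,5]
j stops at 1, i stops at 2; i≥j ⇒ return 1. a=[2,1,5,2,2,5,4,5]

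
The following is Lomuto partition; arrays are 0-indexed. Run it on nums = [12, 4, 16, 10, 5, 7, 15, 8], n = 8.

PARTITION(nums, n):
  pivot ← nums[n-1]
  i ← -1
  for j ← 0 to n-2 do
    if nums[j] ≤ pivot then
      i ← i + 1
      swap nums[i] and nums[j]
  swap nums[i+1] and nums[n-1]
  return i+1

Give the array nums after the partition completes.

pivot = nums[7] = 8; i = -1
j=0: nums[0]=12 > 8 → no swap
j=1: nums[1]=4 ≤ 8 → i=0, swap nums[0],nums[1] → [4, 12, 16, 10, 5, 7, 15, 8]
j=2: nums[2]=16 > 8 → no swap
j=3: nums[3]=10 > 8 → no swap
j=4: nums[4]=5 ≤ 8 → i=1, swap nums[1],nums[4] → [4, 5, 16, 10, 12, 7, 15, 8]
j=5: nums[5]=7 ≤ 8 → i=2, swap nums[2],nums[5] → [4, 5, 7, 10, 12, 16, 15, 8]
j=6: nums[6]=15 > 8 → no swap
final swap nums[3],nums[7] → [4, 5, 7, 8, 12, 16, 15, 10]; return 3

[4, 5, 7, 8, 12, 16, 15, 10]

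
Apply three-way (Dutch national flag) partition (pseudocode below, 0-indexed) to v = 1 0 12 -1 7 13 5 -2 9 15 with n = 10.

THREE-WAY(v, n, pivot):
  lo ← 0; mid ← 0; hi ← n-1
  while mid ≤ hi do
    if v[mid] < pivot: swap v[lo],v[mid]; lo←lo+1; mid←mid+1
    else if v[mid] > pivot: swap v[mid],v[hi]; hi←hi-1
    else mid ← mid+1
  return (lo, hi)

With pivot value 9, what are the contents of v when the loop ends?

pivot = 9; lo=0, mid=0, hi=9
v[mid]=1<9: swap v[0],v[0]; lo=1,mid=1 → 1 0 12 -1 7 13 5 -2 9 15
v[mid]=0<9: swap v[1],v[1]; lo=2,mid=2 → 1 0 12 -1 7 13 5 -2 9 15
v[mid]=12>9: swap v[2],v[9]; hi=8 → 1 0 15 -1 7 13 5 -2 9 12
v[mid]=15>9: swap v[2],v[8]; hi=7 → 1 0 9 -1 7 13 5 -2 15 12
v[mid]=9=9: mid=3
v[mid]=-1<9: swap v[2],v[3]; lo=3,mid=4 → 1 0 -1 9 7 13 5 -2 15 12
v[mid]=7<9: swap v[3],v[4]; lo=4,mid=5 → 1 0 -1 7 9 13 5 -2 15 12
v[mid]=13>9: swap v[5],v[7]; hi=6 → 1 0 -1 7 9 -2 5 13 15 12
v[mid]=-2<9: swap v[4],v[5]; lo=5,mid=6 → 1 0 -1 7 -2 9 5 13 15 12
v[mid]=5<9: swap v[5],v[6]; lo=6,mid=7 → 1 0 -1 7 -2 5 9 13 15 12
end: lo=6, hi=6; v = 1 0 -1 7 -2 5 9 13 15 12

1 0 -1 7 -2 5 9 13 15 12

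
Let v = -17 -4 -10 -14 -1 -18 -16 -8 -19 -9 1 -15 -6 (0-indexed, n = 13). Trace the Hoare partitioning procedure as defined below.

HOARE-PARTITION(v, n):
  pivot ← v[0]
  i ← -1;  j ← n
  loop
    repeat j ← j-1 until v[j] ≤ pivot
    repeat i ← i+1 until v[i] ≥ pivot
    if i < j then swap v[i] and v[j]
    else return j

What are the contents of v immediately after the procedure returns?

-19 -18 -10 -14 -1 -4 -16 -8 -17 -9 1 -15 -6

pivot=-17
j stops at 8 (-19), i stops at 0 (-17); swap ⇒ -19 -4 -10 -14 -1 -18 -16 -8 -17 -9 1 -15 -6
j stops at 5 (-18), i stops at 1 (-4); swap ⇒ -19 -18 -10 -14 -1 -4 -16 -8 -17 -9 1 -15 -6
j stops at 1, i stops at 2; i≥j ⇒ return 1. v=-19 -18 -10 -14 -1 -4 -16 -8 -17 -9 1 -15 -6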